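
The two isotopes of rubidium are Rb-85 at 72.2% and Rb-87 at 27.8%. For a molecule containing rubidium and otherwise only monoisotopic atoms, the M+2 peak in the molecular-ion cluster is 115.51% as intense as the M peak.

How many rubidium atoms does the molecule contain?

3

The M+2/M ratio from n Rb atoms is n · q/p = n · 0.278/0.722.
n = 1.1551 × 0.722/0.278 = 3.00 ≈ 3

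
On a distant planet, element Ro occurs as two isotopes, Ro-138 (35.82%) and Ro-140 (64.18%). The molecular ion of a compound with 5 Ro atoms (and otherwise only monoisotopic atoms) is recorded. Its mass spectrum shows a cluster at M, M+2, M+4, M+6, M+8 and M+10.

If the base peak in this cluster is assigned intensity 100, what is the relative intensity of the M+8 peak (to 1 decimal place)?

Binomial terms of (0.3582 + 0.6418)^5: M 0.0059, M+2 0.0528, M+4 0.1893, M+6 0.3392, M+8 0.3039, M+10 0.1089 → M+6 is the base peak.
P(M+6) = C(5,3) × 0.3582^2 × 0.6418^3 = 10 × 0.12830724 × 0.26436207 = 0.339196 (base)
P(M+8) = C(5,4) × 0.3582^1 × 0.6418^4 = 5 × 0.3582 × 0.16966757 = 0.303875
Relative intensity = 0.303875 / 0.339196 × 100 = 89.6

89.6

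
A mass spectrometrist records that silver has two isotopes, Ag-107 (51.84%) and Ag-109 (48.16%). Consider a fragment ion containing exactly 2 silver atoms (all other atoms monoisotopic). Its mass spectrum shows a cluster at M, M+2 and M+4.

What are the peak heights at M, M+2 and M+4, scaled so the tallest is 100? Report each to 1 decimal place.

Each Ag atom is independently Ag-107 (p = 0.5184) or Ag-109 (q = 0.4816); the cluster is the binomial expansion (p + q)^2.
P(M) = 0.5184^2 = 0.268739
P(M+2) = 2 × 0.5184^1 × 0.4816^1 = 0.499323
P(M+4) = 0.4816^2 = 0.231939
The M+2 peak is largest (0.499323); scaling to 100 gives 53.8 : 100.0 : 46.5.

53.8 : 100.0 : 46.5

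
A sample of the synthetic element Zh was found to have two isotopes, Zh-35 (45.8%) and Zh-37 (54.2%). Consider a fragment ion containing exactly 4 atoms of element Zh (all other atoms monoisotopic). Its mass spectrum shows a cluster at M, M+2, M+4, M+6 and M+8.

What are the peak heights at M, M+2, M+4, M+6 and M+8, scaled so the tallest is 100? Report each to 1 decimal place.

Each Zh atom is independently Zh-35 (p = 0.458) or Zh-37 (q = 0.542); the cluster is the binomial expansion (p + q)^4.
P(M) = 0.458^4 = 0.044001
P(M+2) = 4 × 0.458^3 × 0.542^1 = 0.208284
P(M+4) = 6 × 0.458^2 × 0.542^2 = 0.369727
P(M+6) = 4 × 0.458^1 × 0.542^3 = 0.291691
P(M+8) = 0.542^4 = 0.086297
The M+4 peak is largest (0.369727); scaling to 100 gives 11.9 : 56.3 : 100.0 : 78.9 : 23.3.

11.9 : 56.3 : 100.0 : 78.9 : 23.3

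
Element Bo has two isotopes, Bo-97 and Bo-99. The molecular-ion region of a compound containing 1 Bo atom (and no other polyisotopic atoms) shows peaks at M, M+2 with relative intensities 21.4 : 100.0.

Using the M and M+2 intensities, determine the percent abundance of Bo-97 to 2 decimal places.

17.63%

If p is the fraction of Bo that is Bo-97, then I(M+2)/I(M) = [C(1,1)·p^0·(1−p)] / p^1 = 1·(1−p)/p = 100.0/21.4 = 4.6729
(1−p)/p = 4.6729/1 = 4.6729  ⇒  p = 1/(1 + 4.6729) = 0.1763
Bo-97: 17.63%, Bo-99: 82.37%.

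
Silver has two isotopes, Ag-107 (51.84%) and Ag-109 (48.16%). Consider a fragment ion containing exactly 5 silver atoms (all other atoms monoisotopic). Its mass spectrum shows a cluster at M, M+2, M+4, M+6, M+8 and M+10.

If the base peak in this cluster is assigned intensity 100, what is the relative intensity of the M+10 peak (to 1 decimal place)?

8.0

Binomial terms of (0.5184 + 0.4816)^5: M 0.0374, M+2 0.1739, M+4 0.3231, M+6 0.3002, M+8 0.1394, M+10 0.0259 → M+4 is the base peak.
P(M+4) = C(5,2) × 0.5184^3 × 0.4816^2 = 10 × 0.13931407 × 0.23193856 = 0.323123 (base)
P(M+10) = C(5,5) × 0.5184^0 × 0.4816^5 = 1 × 1.0000 × 0.02590791 = 0.025908
Relative intensity = 0.025908 / 0.323123 × 100 = 8.0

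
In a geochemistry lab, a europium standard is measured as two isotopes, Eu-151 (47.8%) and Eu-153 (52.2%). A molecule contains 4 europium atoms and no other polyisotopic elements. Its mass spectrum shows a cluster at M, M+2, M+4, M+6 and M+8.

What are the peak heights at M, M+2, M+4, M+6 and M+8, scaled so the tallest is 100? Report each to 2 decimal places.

13.98 : 61.05 : 100.00 : 72.80 : 19.88

Each Eu atom is independently Eu-151 (p = 0.478) or Eu-153 (q = 0.522); the cluster is the binomial expansion (p + q)^4.
P(M) = 0.478^4 = 0.052205
P(M+2) = 4 × 0.478^3 × 0.522^1 = 0.228042
P(M+4) = 6 × 0.478^2 × 0.522^2 = 0.373549
P(M+6) = 4 × 0.478^1 × 0.522^3 = 0.271956
P(M+8) = 0.522^4 = 0.074248
The M+4 peak is largest (0.373549); scaling to 100 gives 13.98 : 61.05 : 100.00 : 72.80 : 19.88.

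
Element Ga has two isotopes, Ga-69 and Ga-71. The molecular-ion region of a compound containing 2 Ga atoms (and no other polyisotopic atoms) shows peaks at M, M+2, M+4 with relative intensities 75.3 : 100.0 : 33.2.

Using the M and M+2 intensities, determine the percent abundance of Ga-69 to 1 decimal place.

Let p = fractional abundance of Ga-69. I(M+2)/I(M) = [C(2,1)·p^1·(1−p)] / p^2 = 2·(1−p)/p = 100.0/75.3 = 1.3280
(1−p)/p = 1.3280/2 = 0.6640  ⇒  p = 1/(1 + 0.6640) = 0.6010
Ga-69: 60.1%, Ga-71: 39.9%.

60.1%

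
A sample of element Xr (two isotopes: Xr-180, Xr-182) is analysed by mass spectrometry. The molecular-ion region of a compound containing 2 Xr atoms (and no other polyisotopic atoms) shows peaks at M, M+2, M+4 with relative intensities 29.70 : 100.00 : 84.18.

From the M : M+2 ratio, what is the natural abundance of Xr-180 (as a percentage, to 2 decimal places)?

Write p for the Xr-180 fraction. I(M+2)/I(M) = [C(2,1)·p^1·(1−p)] / p^2 = 2·(1−p)/p = 100.00/29.70 = 3.3670
(1−p)/p = 3.3670/2 = 1.6835  ⇒  p = 1/(1 + 1.6835) = 0.3726
Xr-180: 37.26%, Xr-182: 62.74%.

37.26%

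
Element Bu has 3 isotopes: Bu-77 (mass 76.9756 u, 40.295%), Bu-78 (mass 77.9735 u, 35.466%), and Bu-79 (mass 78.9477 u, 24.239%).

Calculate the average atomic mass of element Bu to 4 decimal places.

The abundance-weighted mean is 0.40295 × 76.9756 + 0.35466 × 77.9735 + 0.24239 × 78.9477
= 31.01732 + 27.65408 + 19.13613 = 77.80753 u

77.8075 u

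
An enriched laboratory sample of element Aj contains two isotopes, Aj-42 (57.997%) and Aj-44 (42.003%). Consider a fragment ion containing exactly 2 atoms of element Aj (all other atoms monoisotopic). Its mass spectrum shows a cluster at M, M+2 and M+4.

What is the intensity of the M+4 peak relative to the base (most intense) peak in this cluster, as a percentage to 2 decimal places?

36.21%

(0.57997 + 0.42003)^2 gives M 0.3364, M+2 0.4872, M+4 0.1764; the largest is M+2.
P(M+2) = C(2,1) × 0.57997^1 × 0.42003^1 = 2 × 0.57997 × 0.42003 = 0.487210 (base)
P(M+4) = C(2,2) × 0.57997^0 × 0.42003^2 = 1 × 1.0000 × 0.1764252 = 0.176425
Relative intensity = 0.176425 / 0.487210 × 100 = 36.21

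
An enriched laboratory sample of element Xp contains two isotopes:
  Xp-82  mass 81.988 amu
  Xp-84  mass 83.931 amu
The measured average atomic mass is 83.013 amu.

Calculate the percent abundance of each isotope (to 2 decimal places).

With x = fraction of Xp-82 (so Xp-84 is 1 − x):
81.988·x + 83.931·(1 − x) = 83.013
(81.988 − 83.931)·x = 83.013 − 83.931
x = -0.918 / -1.943 = 0.47247 → 47.25% Xp-82, 52.75% Xp-84.

Xp-82: 47.25%, Xp-84: 52.75%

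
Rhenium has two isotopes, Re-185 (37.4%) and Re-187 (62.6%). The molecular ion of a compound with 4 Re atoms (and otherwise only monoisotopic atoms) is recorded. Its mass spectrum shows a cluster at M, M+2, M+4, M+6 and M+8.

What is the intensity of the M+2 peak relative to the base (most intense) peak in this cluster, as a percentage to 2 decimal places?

35.69%

Binomial terms of (0.374 + 0.626)^4: M 0.0196, M+2 0.1310, M+4 0.3289, M+6 0.3670, M+8 0.1536 → M+6 is the base peak.
P(M+6) = C(4,3) × 0.374^1 × 0.626^3 = 4 × 0.3740 × 0.24531438 = 0.366990 (base)
P(M+2) = C(4,1) × 0.374^3 × 0.626^1 = 4 × 0.05231362 × 0.6260 = 0.130993
Relative intensity = 0.130993 / 0.366990 × 100 = 35.69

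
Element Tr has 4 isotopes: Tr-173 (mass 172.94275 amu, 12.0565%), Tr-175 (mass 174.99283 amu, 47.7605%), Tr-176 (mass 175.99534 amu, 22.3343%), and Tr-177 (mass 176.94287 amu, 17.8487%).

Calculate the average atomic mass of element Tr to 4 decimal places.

The abundance-weighted mean is 0.120565 × 172.94275 + 0.477605 × 174.99283 + 0.223343 × 175.99534 + 0.178487 × 176.94287
= 20.850843 + 83.577451 + 39.307327 + 31.582002 = 175.317623 amu

175.3176 amu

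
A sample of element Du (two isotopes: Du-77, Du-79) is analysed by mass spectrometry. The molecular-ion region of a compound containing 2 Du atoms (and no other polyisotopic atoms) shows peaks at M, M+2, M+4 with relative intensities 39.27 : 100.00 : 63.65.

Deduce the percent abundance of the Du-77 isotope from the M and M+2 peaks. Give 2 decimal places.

Let p = fractional abundance of Du-77. I(M+2)/I(M) = [C(2,1)·p^1·(1−p)] / p^2 = 2·(1−p)/p = 100.00/39.27 = 2.5465
(1−p)/p = 2.5465/2 = 1.2732  ⇒  p = 1/(1 + 1.2732) = 0.4399
Du-77: 43.99%, Du-79: 56.01%.

43.99%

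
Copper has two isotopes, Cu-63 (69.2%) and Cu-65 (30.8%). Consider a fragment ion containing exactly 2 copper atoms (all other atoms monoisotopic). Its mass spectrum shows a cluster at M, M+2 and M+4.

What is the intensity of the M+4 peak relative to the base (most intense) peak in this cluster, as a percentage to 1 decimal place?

(0.692 + 0.308)^2 gives M 0.4789, M+2 0.4263, M+4 0.0949; the largest is M.
P(M) = C(2,0) × 0.692^2 × 0.308^0 = 1 × 0.478864 × 1.0000 = 0.478864 (base)
P(M+4) = C(2,2) × 0.692^0 × 0.308^2 = 1 × 1.0000 × 0.094864 = 0.094864
Relative intensity = 0.094864 / 0.478864 × 100 = 19.8

19.8%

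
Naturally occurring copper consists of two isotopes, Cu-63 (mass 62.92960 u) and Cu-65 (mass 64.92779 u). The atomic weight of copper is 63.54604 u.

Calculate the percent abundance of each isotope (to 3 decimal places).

Cu-63: 69.150%, Cu-65: 30.850%

Let x be the fractional abundance of Cu-63; then Cu-65 has abundance 1 − x.
62.92960·x + 64.92779·(1 − x) = 63.54604
(62.92960 − 64.92779)·x = 63.54604 − 64.92779
x = -1.38175 / -1.99819 = 0.69150 → 69.150% Cu-63, 30.850% Cu-65.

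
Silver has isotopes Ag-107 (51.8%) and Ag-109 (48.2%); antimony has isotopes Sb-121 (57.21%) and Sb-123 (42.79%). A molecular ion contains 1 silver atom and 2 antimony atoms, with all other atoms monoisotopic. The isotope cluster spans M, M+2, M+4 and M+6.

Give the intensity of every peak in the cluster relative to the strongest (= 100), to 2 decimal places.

Silver pattern (n=1): 0.5180 : 0.4820
Antimony pattern (n=2): 0.32729841 : 0.48960318 : 0.18309841
Convolve the two distributions (both contribute in 2-u steps):
  M: 0.5180×0.32729841 = 0.169541
  M+2: 0.5180×0.48960318 + 0.4820×0.32729841 = 0.411372
  M+4: 0.5180×0.18309841 + 0.4820×0.48960318 = 0.330834
  M+6: 0.4820×0.18309841 = 0.088253
Scale to base peak (0.411372) = 100: 41.21 : 100.00 : 80.42 : 21.45

41.21 : 100.00 : 80.42 : 21.45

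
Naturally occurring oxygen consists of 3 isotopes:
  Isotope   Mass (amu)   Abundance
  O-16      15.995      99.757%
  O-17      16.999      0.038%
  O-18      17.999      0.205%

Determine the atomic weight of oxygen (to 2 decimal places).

The abundance-weighted mean is 0.99757 × 15.995 + 0.00038 × 16.999 + 0.00205 × 17.999
= 15.9561 + 0.0065 + 0.0369 = 15.9995 amu

16.00 amu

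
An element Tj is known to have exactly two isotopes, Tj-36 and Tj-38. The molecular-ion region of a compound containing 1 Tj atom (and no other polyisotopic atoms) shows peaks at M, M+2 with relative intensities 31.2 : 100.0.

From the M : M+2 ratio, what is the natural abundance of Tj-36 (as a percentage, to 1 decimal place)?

If p is the fraction of Tj that is Tj-36, then I(M+2)/I(M) = [C(1,1)·p^0·(1−p)] / p^1 = 1·(1−p)/p = 100.0/31.2 = 3.2051
(1−p)/p = 3.2051/1 = 3.2051  ⇒  p = 1/(1 + 3.2051) = 0.2378
Tj-36: 23.8%, Tj-38: 76.2%.

23.8%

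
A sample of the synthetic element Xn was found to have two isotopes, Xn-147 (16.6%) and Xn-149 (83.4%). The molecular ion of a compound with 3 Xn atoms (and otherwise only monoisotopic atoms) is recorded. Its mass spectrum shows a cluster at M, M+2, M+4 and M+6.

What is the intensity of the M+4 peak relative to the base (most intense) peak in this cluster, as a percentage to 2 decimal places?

59.71%

Binomial terms of (0.166 + 0.834)^3: M 0.0046, M+2 0.0689, M+4 0.3464, M+6 0.5801 → M+6 is the base peak.
P(M+6) = C(3,3) × 0.166^0 × 0.834^3 = 1 × 1.0000 × 0.5800937 = 0.580094 (base)
P(M+4) = C(3,2) × 0.166^1 × 0.834^2 = 3 × 0.1660 × 0.695556 = 0.346387
Relative intensity = 0.346387 / 0.580094 × 100 = 59.71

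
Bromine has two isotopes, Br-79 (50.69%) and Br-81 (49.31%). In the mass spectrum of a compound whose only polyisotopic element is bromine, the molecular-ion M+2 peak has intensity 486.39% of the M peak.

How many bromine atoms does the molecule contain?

5

With n Br atoms, P(M+2)/P(M) = C(n,1)·p^(n−1)q / p^n = n·q/p = n · 0.4931/0.5069.
n = 4.8639 × 0.5069/0.4931 = 5.00 ≈ 5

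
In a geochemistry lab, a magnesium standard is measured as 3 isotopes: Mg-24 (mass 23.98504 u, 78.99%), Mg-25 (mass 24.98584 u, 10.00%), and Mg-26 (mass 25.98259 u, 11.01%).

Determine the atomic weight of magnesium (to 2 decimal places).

Average mass = Σ (abundance × isotope mass) = 0.7899 × 23.98504 + 0.1000 × 24.98584 + 0.1101 × 25.98259
= 18.945783 + 2.498584 + 2.860683 = 24.305050 u

24.31 u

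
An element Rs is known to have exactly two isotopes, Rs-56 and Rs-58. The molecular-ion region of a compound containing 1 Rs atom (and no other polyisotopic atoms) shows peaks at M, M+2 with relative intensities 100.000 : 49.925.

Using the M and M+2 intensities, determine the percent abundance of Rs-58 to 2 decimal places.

33.30%

If p is the fraction of Rs that is Rs-56, then I(M+2)/I(M) = [C(1,1)·p^0·(1−p)] / p^1 = 1·(1−p)/p = 49.925/100.000 = 0.4992
(1−p)/p = 0.4992/1 = 0.4992  ⇒  p = 1/(1 + 0.4992) = 0.6670
Rs-56: 66.70%, Rs-58: 33.30%.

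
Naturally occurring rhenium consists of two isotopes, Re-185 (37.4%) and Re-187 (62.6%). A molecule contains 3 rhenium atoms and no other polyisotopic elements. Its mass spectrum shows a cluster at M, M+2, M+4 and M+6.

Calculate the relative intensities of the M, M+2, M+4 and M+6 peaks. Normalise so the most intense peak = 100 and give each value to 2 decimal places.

The 3 Re atoms are independent, so intensities follow the terms of (0.374 + 0.626)^3.
P(M) = 0.374^3 = 0.052314
P(M+2) = 3 × 0.374^2 × 0.626^1 = 0.262687
P(M+4) = 3 × 0.374^1 × 0.626^2 = 0.439685
P(M+6) = 0.626^3 = 0.245314
The M+4 peak is largest (0.439685); scaling to 100 gives 11.90 : 59.74 : 100.00 : 55.79.

11.90 : 59.74 : 100.00 : 55.79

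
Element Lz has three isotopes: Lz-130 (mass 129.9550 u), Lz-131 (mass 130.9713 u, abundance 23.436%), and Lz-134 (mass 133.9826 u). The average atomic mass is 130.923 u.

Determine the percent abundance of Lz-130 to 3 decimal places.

58.444%

The remaining 76.564% is split between Lz-130 (fraction x) and Lz-134 (fraction 0.76564 − x).
Substituting: 129.9550x + 133.9826(0.76564 − x) = 100.228566132
(129.9550 − 133.9826)x = -2.353871732  ⇒  x = 0.58444, y = 0.18120
Lz-130: 58.444%, Lz-134: 18.120%.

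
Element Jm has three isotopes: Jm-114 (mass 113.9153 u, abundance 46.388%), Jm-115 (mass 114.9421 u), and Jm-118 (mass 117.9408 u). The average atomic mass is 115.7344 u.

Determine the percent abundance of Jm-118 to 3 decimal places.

42.305%

Let x and y be the fractions of Jm-115 and Jm-118. Then x + y = 1 − 0.46388 = 0.53612 and 114.9421x + 117.9408y = 115.7344 − 0.46388×113.9153 = 62.891370636.
Substituting: 114.9421x + 117.9408(0.53612 − x) = 62.891370636
(114.9421 − 117.9408)x = -0.33905106  ⇒  x = 0.11307, y = 0.42305
Jm-115: 11.307%, Jm-118: 42.305%.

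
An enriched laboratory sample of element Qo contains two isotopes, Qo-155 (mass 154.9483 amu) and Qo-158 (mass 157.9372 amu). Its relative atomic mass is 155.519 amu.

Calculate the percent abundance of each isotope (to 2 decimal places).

Qo-155: 80.91%, Qo-158: 19.09%

With x = fraction of Qo-155 (so Qo-158 is 1 − x):
154.9483·x + 157.9372·(1 − x) = 155.519
(154.9483 − 157.9372)·x = 155.519 − 157.9372
x = -2.4182 / -2.9889 = 0.80906 → 80.91% Qo-155, 19.09% Qo-158.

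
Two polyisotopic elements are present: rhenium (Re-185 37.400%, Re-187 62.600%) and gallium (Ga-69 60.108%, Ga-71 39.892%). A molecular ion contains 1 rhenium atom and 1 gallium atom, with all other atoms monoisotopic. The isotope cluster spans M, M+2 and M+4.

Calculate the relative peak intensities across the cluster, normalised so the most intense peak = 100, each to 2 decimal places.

42.78 : 100.00 : 47.52

Rhenium pattern (n=1): 0.3740 : 0.6260
Gallium pattern (n=1): 0.60108 : 0.39892
Convolve the two distributions (both contribute in 2-u steps):
  M: 0.3740×0.60108 = 0.224804
  M+2: 0.3740×0.39892 + 0.6260×0.60108 = 0.525472
  M+4: 0.6260×0.39892 = 0.249724
Scale to base peak (0.525472) = 100: 42.78 : 100.00 : 47.52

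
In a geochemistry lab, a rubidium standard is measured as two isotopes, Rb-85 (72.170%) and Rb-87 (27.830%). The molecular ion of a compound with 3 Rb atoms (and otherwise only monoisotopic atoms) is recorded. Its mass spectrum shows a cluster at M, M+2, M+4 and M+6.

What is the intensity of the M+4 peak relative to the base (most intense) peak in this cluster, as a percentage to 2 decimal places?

(0.72170 + 0.27830)^3 gives M 0.3759, M+2 0.4349, M+4 0.1677, M+6 0.0216; the largest is M+2.
P(M+2) = C(3,1) × 0.72170^2 × 0.27830^1 = 3 × 0.52085089 × 0.2783 = 0.434858 (base)
P(M+4) = C(3,2) × 0.72170^1 × 0.27830^2 = 3 × 0.7217 × 0.07745089 = 0.167689
Relative intensity = 0.167689 / 0.434858 × 100 = 38.56

38.56%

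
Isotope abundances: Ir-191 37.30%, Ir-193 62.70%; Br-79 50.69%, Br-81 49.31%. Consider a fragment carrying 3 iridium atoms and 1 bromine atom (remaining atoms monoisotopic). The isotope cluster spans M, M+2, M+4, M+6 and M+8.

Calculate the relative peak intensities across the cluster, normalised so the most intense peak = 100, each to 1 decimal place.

Iridium pattern (n=3): 0.05189512 : 0.26170165 : 0.43991135 : 0.24649188
Bromine pattern (n=1): 0.5069 : 0.4931
Convolve the two distributions (both contribute in 2-u steps):
  M: 0.05189512×0.5069 = 0.026306
  M+2: 0.05189512×0.4931 + 0.26170165×0.5069 = 0.158246
  M+4: 0.26170165×0.4931 + 0.43991135×0.5069 = 0.352036
  M+6: 0.43991135×0.4931 + 0.24649188×0.5069 = 0.341867
  M+8: 0.24649188×0.4931 = 0.121545
Scale to base peak (0.352036) = 100: 7.5 : 45.0 : 100.0 : 97.1 : 34.5

7.5 : 45.0 : 100.0 : 97.1 : 34.5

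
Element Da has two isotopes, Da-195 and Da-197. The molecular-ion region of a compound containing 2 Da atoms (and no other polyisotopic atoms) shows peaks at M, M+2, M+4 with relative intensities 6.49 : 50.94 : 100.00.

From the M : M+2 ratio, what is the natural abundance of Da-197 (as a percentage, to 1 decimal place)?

If p is the fraction of Da that is Da-195, then I(M+2)/I(M) = [C(2,1)·p^1·(1−p)] / p^2 = 2·(1−p)/p = 50.94/6.49 = 7.8490
(1−p)/p = 7.8490/2 = 3.9245  ⇒  p = 1/(1 + 3.9245) = 0.2031
Da-195: 20.3%, Da-197: 79.7%.

79.7%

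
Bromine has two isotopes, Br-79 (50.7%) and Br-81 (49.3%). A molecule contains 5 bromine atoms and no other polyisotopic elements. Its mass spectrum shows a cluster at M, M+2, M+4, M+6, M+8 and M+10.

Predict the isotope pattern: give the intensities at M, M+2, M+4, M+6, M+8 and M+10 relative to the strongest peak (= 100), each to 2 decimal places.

10.58 : 51.42 : 100.00 : 97.24 : 47.28 : 9.19

Each Br atom is independently Br-79 (p = 0.507) or Br-81 (q = 0.493); the cluster is the binomial expansion (p + q)^5.
P(M) = 0.507^5 = 0.033500
P(M+2) = 5 × 0.507^4 × 0.493^1 = 0.162873
P(M+4) = 10 × 0.507^3 × 0.493^2 = 0.316751
P(M+6) = 10 × 0.507^2 × 0.493^3 = 0.308004
P(M+8) = 5 × 0.507^1 × 0.493^4 = 0.149750
P(M+10) = 0.493^5 = 0.029123
The M+4 peak is largest (0.316751); scaling to 100 gives 10.58 : 51.42 : 100.00 : 97.24 : 47.28 : 9.19.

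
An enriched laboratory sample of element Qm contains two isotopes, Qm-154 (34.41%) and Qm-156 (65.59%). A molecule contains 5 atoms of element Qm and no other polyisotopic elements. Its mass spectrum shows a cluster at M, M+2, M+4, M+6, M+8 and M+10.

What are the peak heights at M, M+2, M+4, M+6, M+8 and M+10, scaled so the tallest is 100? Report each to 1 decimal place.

The 5 Qm atoms are independent, so intensities follow the terms of (0.3441 + 0.6559)^5.
P(M) = 0.3441^5 = 0.004824
P(M+2) = 5 × 0.3441^4 × 0.6559^1 = 0.045978
P(M+4) = 10 × 0.3441^3 × 0.6559^2 = 0.175279
P(M+6) = 10 × 0.3441^2 × 0.6559^3 = 0.334104
P(M+8) = 5 × 0.3441^1 × 0.6559^4 = 0.318424
P(M+10) = 0.6559^5 = 0.121391
The M+6 peak is largest (0.334104); scaling to 100 gives 1.4 : 13.8 : 52.5 : 100.0 : 95.3 : 36.3.

1.4 : 13.8 : 52.5 : 100.0 : 95.3 : 36.3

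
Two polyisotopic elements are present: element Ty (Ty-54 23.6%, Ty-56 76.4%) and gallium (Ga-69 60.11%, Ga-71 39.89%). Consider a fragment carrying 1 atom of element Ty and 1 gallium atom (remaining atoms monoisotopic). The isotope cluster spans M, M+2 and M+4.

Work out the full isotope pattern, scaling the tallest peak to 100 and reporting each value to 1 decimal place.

Element Ty pattern (n=1): 0.2360 : 0.7640
Gallium pattern (n=1): 0.6011 : 0.3989
Convolve the two distributions (both contribute in 2-u steps):
  M: 0.2360×0.6011 = 0.141860
  M+2: 0.2360×0.3989 + 0.7640×0.6011 = 0.553381
  M+4: 0.7640×0.3989 = 0.304760
Scale to base peak (0.553381) = 100: 25.6 : 100.0 : 55.1

25.6 : 100.0 : 55.1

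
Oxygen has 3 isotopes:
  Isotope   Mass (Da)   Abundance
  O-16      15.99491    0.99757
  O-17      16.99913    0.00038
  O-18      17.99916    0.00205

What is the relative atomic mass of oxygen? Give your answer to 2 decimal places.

Weight each isotope mass by its fractional abundance: 0.99757 × 15.99491 + 0.00038 × 16.99913 + 0.00205 × 17.99916
= 15.956042 + 0.006460 + 0.036898 = 15.999400 Da

16.00 Da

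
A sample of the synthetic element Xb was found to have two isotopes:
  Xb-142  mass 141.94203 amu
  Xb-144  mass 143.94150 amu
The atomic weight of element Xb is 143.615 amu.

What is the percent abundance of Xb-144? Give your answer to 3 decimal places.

Writing the weighted mean with unknown fraction x of Xb-142:
141.94203·x + 143.94150·(1 − x) = 143.615
(141.94203 − 143.94150)·x = 143.615 − 143.94150
x = -0.32650 / -1.99947 = 0.16329 → 16.329% Xb-142, 83.671% Xb-144.

83.671%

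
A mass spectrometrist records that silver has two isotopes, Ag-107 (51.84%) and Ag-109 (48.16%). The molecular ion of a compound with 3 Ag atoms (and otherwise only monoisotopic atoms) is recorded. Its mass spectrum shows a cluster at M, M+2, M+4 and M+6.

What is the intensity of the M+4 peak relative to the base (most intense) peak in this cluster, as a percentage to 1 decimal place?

Binomial terms of (0.5184 + 0.4816)^3: M 0.1393, M+2 0.3883, M+4 0.3607, M+6 0.1117 → M+2 is the base peak.
P(M+2) = C(3,1) × 0.5184^2 × 0.4816^1 = 3 × 0.26873856 × 0.4816 = 0.388273 (base)
P(M+4) = C(3,2) × 0.5184^1 × 0.4816^2 = 3 × 0.5184 × 0.23193856 = 0.360711
Relative intensity = 0.360711 / 0.388273 × 100 = 92.9

92.9%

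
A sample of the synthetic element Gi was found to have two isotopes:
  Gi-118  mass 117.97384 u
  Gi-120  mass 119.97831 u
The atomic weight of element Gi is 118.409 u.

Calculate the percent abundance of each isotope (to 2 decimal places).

Gi-118: 78.29%, Gi-120: 21.71%

Let x be the fractional abundance of Gi-118; then Gi-120 has abundance 1 − x.
117.97384·x + 119.97831·(1 − x) = 118.409
(117.97384 − 119.97831)·x = 118.409 − 119.97831
x = -1.56931 / -2.00447 = 0.78291 → 78.29% Gi-118, 21.71% Gi-120.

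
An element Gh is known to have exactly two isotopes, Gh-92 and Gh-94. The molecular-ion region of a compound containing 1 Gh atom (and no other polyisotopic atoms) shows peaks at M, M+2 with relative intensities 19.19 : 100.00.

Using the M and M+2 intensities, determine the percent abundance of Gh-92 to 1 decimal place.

If p is the fraction of Gh that is Gh-92, then I(M+2)/I(M) = [C(1,1)·p^0·(1−p)] / p^1 = 1·(1−p)/p = 100.00/19.19 = 5.2110
(1−p)/p = 5.2110/1 = 5.2110  ⇒  p = 1/(1 + 5.2110) = 0.1610
Gh-92: 16.1%, Gh-94: 83.9%.

16.1%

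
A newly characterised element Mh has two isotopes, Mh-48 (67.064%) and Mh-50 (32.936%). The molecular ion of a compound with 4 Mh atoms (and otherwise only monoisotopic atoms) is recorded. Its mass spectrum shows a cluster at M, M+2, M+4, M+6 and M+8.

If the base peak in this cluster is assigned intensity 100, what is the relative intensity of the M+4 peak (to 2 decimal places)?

Binomial terms of (0.67064 + 0.32936)^4: M 0.2023, M+2 0.3974, M+4 0.2927, M+6 0.0958, M+8 0.0118 → M+2 is the base peak.
P(M+2) = C(4,1) × 0.67064^3 × 0.32936^1 = 4 × 0.30162571 × 0.32936 = 0.397374 (base)
P(M+4) = C(4,2) × 0.67064^2 × 0.32936^2 = 6 × 0.44975801 × 0.10847801 = 0.292733
Relative intensity = 0.292733 / 0.397374 × 100 = 73.67

73.67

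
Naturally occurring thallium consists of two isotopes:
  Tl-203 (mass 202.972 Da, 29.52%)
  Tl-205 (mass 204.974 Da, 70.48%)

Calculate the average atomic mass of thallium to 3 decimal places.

204.383 Da

Weight each isotope mass by its fractional abundance: 0.2952 × 202.972 + 0.7048 × 204.974
= 59.9173 + 144.4657 = 204.3830 Da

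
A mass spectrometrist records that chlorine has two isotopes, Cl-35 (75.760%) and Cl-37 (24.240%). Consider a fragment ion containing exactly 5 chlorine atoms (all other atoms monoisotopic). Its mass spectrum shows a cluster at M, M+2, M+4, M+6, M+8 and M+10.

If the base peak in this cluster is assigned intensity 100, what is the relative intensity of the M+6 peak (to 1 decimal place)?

20.5

Term probabilities: M 0.2496, M+2 0.3993, M+4 0.2555, M+6 0.0817, M+8 0.0131, M+10 0.0008. Base peak = M+2.
P(M+2) = C(5,1) × 0.75760^4 × 0.24240^1 = 5 × 0.32942751 × 0.2424 = 0.399266 (base)
P(M+6) = C(5,3) × 0.75760^2 × 0.24240^3 = 10 × 0.57395776 × 0.01424288 = 0.081748
Relative intensity = 0.081748 / 0.399266 × 100 = 20.5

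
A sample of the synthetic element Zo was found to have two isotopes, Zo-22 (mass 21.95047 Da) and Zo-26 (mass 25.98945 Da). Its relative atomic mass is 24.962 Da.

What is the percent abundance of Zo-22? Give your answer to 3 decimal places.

25.438%

With x = fraction of Zo-22 (so Zo-26 is 1 − x):
21.95047·x + 25.98945·(1 − x) = 24.962
(21.95047 − 25.98945)·x = 24.962 − 25.98945
x = -1.02745 / -4.03898 = 0.25438 → 25.438% Zo-22, 74.562% Zo-26.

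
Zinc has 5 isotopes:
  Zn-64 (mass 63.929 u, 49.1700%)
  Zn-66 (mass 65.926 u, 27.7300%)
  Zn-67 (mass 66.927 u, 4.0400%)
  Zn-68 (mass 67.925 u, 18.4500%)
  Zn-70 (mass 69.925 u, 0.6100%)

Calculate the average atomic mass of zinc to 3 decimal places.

65.378 u

Average mass = Σ (abundance × isotope mass) = 0.491700 × 63.929 + 0.277300 × 65.926 + 0.040400 × 66.927 + 0.184500 × 67.925 + 0.006100 × 69.925
= 31.4339 + 18.2813 + 2.7039 + 12.5322 + 0.4265 = 65.3778 u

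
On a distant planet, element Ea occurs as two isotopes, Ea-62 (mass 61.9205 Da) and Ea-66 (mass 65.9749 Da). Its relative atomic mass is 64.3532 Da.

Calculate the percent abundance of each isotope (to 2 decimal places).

Ea-62: 40.00%, Ea-66: 60.00%

Let x be the fractional abundance of Ea-62; then Ea-66 has abundance 1 − x.
61.9205·x + 65.9749·(1 − x) = 64.3532
(61.9205 − 65.9749)·x = 64.3532 − 65.9749
x = -1.6217 / -4.0544 = 0.39999 → 40.00% Ea-62, 60.00% Ea-66.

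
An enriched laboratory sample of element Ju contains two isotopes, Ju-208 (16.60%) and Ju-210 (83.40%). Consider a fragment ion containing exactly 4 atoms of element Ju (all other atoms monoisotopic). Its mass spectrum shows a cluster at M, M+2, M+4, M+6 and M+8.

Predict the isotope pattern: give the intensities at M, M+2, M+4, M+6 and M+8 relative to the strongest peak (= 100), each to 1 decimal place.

0.2 : 3.2 : 23.8 : 79.6 : 100.0

The 4 Ju atoms are independent, so intensities follow the terms of (0.1660 + 0.8340)^4.
P(M) = 0.1660^4 = 0.000759
P(M+2) = 4 × 0.1660^3 × 0.8340^1 = 0.015260
P(M+4) = 6 × 0.1660^2 × 0.8340^2 = 0.115000
P(M+6) = 4 × 0.1660^1 × 0.8340^3 = 0.385182
P(M+8) = 0.8340^4 = 0.483798
The M+8 peak is largest (0.483798); scaling to 100 gives 0.2 : 3.2 : 23.8 : 79.6 : 100.0.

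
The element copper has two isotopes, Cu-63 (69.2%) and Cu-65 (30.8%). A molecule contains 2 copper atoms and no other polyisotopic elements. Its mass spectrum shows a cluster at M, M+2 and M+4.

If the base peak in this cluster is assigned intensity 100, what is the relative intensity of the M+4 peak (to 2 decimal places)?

Term probabilities: M 0.4789, M+2 0.4263, M+4 0.0949. Base peak = M.
P(M) = C(2,0) × 0.692^2 × 0.308^0 = 1 × 0.478864 × 1.0000 = 0.478864 (base)
P(M+4) = C(2,2) × 0.692^0 × 0.308^2 = 1 × 1.0000 × 0.094864 = 0.094864
Relative intensity = 0.094864 / 0.478864 × 100 = 19.81

19.81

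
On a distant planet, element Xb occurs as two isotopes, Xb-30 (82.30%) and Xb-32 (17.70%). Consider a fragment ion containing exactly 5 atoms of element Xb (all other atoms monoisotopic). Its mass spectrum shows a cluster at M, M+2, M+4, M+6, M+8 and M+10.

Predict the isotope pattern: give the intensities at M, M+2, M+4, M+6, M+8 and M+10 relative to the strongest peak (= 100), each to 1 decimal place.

Each Xb atom is independently Xb-30 (p = 0.8230) or Xb-32 (q = 0.1770); the cluster is the binomial expansion (p + q)^5.
P(M) = 0.8230^5 = 0.377571
P(M+2) = 5 × 0.8230^4 × 0.1770^1 = 0.406015
P(M+4) = 10 × 0.8230^3 × 0.1770^2 = 0.174641
P(M+6) = 10 × 0.8230^2 × 0.1770^3 = 0.037559
P(M+8) = 5 × 0.8230^1 × 0.1770^4 = 0.004039
P(M+10) = 0.1770^5 = 0.000174
The M+2 peak is largest (0.406015); scaling to 100 gives 93.0 : 100.0 : 43.0 : 9.3 : 1.0 : 0.0.

93.0 : 100.0 : 43.0 : 9.3 : 1.0 : 0.0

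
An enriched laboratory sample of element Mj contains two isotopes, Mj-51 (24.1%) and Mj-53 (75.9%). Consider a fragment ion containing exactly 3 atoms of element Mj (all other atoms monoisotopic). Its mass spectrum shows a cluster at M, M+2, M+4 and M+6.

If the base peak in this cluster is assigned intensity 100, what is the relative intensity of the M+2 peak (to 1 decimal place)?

30.2

(0.241 + 0.759)^3 gives M 0.0140, M+2 0.1323, M+4 0.4165, M+6 0.4372; the largest is M+6.
P(M+6) = C(3,3) × 0.241^0 × 0.759^3 = 1 × 1.0000 × 0.43724548 = 0.437245 (base)
P(M+2) = C(3,1) × 0.241^2 × 0.759^1 = 3 × 0.058081 × 0.7590 = 0.132250
Relative intensity = 0.132250 / 0.437245 × 100 = 30.2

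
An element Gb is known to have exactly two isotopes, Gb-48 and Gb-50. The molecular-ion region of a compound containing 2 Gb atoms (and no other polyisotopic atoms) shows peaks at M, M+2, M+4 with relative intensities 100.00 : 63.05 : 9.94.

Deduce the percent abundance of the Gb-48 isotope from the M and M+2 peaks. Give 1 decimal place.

76.0%

Let p = fractional abundance of Gb-48. I(M+2)/I(M) = [C(2,1)·p^1·(1−p)] / p^2 = 2·(1−p)/p = 63.05/100.00 = 0.6305
(1−p)/p = 0.6305/2 = 0.3152  ⇒  p = 1/(1 + 0.3152) = 0.7603
Gb-48: 76.0%, Gb-50: 24.0%.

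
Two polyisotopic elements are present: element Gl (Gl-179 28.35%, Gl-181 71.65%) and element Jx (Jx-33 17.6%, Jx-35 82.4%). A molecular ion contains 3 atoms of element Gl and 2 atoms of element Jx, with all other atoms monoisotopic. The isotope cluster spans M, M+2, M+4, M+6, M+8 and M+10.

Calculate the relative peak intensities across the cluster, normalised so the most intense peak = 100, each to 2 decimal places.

0.18 : 2.97 : 19.62 : 63.34 : 100.00 : 61.95

Element Gl pattern (n=3): 0.02278553 : 0.17276015 : 0.4366231 : 0.36783122
Element Jx pattern (n=2): 0.030976 : 0.290048 : 0.678976
Convolve the two distributions (both contribute in 2-u steps):
  M: 0.02278553×0.030976 = 0.000706
  M+2: 0.02278553×0.290048 + 0.17276015×0.030976 = 0.011960
  M+4: 0.02278553×0.678976 + 0.17276015×0.290048 + 0.4366231×0.030976 = 0.079104
  M+6: 0.17276015×0.678976 + 0.4366231×0.290048 + 0.36783122×0.030976 = 0.255336
  M+8: 0.4366231×0.678976 + 0.36783122×0.290048 = 0.403145
  M+10: 0.36783122×0.678976 = 0.249749
Scale to base peak (0.403145) = 100: 0.18 : 2.97 : 19.62 : 63.34 : 100.00 : 61.95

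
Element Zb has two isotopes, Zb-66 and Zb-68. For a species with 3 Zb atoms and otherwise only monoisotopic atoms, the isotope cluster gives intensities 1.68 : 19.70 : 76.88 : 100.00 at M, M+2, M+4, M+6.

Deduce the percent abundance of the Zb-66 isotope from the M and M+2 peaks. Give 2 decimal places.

20.37%

Let p = fractional abundance of Zb-66. I(M+2)/I(M) = [C(3,1)·p^2·(1−p)] / p^3 = 3·(1−p)/p = 19.70/1.68 = 11.7262
(1−p)/p = 11.7262/3 = 3.9087  ⇒  p = 1/(1 + 3.9087) = 0.2037
Zb-66: 20.37%, Zb-68: 79.63%.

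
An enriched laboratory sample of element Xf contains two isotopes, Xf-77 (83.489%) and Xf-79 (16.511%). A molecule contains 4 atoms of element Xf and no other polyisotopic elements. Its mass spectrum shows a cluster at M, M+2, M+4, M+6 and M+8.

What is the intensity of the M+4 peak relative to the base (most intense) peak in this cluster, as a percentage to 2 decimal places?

23.47%

Term probabilities: M 0.4859, M+2 0.3843, M+4 0.1140, M+6 0.0150, M+8 0.0007. Base peak = M.
P(M) = C(4,0) × 0.83489^4 × 0.16511^0 = 1 × 0.48586659 × 1.0000 = 0.485867 (base)
P(M+4) = C(4,2) × 0.83489^2 × 0.16511^2 = 6 × 0.69704131 × 0.02726131 = 0.114014
Relative intensity = 0.114014 / 0.485867 × 100 = 23.47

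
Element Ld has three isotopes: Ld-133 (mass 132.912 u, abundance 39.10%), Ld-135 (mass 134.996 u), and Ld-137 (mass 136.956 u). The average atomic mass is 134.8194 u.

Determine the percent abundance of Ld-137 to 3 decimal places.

32.563%

The remaining 60.90% is split between Ld-135 (fraction x) and Ld-137 (fraction 0.6090 − x).
Substituting: 134.996x + 136.956(0.6090 − x) = 82.850808
(134.996 − 136.956)x = -0.555396  ⇒  x = 0.28337, y = 0.32563
Ld-135: 28.337%, Ld-137: 32.563%.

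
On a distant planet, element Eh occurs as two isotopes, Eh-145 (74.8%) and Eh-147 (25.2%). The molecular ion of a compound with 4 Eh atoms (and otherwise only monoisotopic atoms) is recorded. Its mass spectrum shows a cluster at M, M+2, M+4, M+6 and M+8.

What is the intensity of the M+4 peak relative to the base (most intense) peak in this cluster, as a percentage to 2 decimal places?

50.53%

Binomial terms of (0.748 + 0.252)^4: M 0.3130, M+2 0.4219, M+4 0.2132, M+6 0.0479, M+8 0.0040 → M+2 is the base peak.
P(M+2) = C(4,1) × 0.748^3 × 0.252^1 = 4 × 0.41850899 × 0.2520 = 0.421857 (base)
P(M+4) = C(4,2) × 0.748^2 × 0.252^2 = 6 × 0.559504 × 0.063504 = 0.213184
Relative intensity = 0.213184 / 0.421857 × 100 = 50.53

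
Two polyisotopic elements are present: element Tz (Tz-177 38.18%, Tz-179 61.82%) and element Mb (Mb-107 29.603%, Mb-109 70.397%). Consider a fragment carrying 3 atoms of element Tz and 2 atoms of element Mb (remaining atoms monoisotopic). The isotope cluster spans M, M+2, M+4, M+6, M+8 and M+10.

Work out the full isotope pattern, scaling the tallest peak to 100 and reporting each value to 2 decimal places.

1.45 : 13.91 : 52.98 : 100.00 : 93.56 : 34.73

Element Tz pattern (n=3): 0.05565546 : 0.27034734 : 0.43773894 : 0.23625826
Element Mb pattern (n=2): 0.08763376 : 0.41679248 : 0.49557376
Convolve the two distributions (both contribute in 2-u steps):
  M: 0.05565546×0.08763376 = 0.004877
  M+2: 0.05565546×0.41679248 + 0.27034734×0.08763376 = 0.046888
  M+4: 0.05565546×0.49557376 + 0.27034734×0.41679248 + 0.43773894×0.08763376 = 0.178621
  M+6: 0.27034734×0.49557376 + 0.43773894×0.41679248 + 0.23625826×0.08763376 = 0.337128
  M+8: 0.43773894×0.49557376 + 0.23625826×0.41679248 = 0.315403
  M+10: 0.23625826×0.49557376 = 0.117083
Scale to base peak (0.337128) = 100: 1.45 : 13.91 : 52.98 : 100.00 : 93.56 : 34.73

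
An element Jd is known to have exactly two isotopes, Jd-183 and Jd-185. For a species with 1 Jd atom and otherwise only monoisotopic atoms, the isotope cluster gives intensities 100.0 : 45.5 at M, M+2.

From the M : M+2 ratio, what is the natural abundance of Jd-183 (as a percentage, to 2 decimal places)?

Let p = fractional abundance of Jd-183. I(M+2)/I(M) = [C(1,1)·p^0·(1−p)] / p^1 = 1·(1−p)/p = 45.5/100.0 = 0.4550
(1−p)/p = 0.4550/1 = 0.4550  ⇒  p = 1/(1 + 0.4550) = 0.6873
Jd-183: 68.73%, Jd-185: 31.27%.

68.73%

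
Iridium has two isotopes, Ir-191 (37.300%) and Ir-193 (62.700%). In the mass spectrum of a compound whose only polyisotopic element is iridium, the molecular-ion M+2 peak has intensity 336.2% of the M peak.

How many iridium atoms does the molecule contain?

2

With n Ir atoms, P(M+2)/P(M) = C(n,1)·p^(n−1)q / p^n = n·q/p = n · 0.62700/0.37300.
n = 3.362 × 0.37300/0.62700 = 2.00 ≈ 2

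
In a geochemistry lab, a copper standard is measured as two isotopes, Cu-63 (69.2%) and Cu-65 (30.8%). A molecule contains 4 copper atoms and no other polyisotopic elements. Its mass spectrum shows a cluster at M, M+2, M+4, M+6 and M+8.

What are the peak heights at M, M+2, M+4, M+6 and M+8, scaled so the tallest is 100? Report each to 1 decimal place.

Expanding (0.692 + 0.308)^4:
P(M) = 0.692^4 = 0.229311
P(M+2) = 4 × 0.692^3 × 0.308^1 = 0.408253
P(M+4) = 6 × 0.692^2 × 0.308^2 = 0.272562
P(M+6) = 4 × 0.692^1 × 0.308^3 = 0.080876
P(M+8) = 0.308^4 = 0.008999
The M+2 peak is largest (0.408253); scaling to 100 gives 56.2 : 100.0 : 66.8 : 19.8 : 2.2.

56.2 : 100.0 : 66.8 : 19.8 : 2.2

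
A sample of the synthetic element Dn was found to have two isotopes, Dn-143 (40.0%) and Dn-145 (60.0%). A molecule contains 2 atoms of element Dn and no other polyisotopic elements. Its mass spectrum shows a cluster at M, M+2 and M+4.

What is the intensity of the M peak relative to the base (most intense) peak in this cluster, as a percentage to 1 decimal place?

33.3%

(0.400 + 0.600)^2 gives M 0.1600, M+2 0.4800, M+4 0.3600; the largest is M+2.
P(M+2) = C(2,1) × 0.400^1 × 0.600^1 = 2 × 0.4000 × 0.6000 = 0.480000 (base)
P(M) = C(2,0) × 0.400^2 × 0.600^0 = 1 × 0.1600 × 1.0000 = 0.160000
Relative intensity = 0.160000 / 0.480000 × 100 = 33.3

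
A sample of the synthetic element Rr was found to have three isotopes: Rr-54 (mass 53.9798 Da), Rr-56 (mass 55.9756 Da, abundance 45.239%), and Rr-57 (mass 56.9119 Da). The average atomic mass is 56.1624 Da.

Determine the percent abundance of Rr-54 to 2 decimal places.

11.12%

Let x and y be the fractions of Rr-54 and Rr-57. Then x + y = 1 − 0.45239 = 0.54761 and 53.9798x + 56.9119y = 56.1624 − 0.45239×55.9756 = 30.839598316.
Substituting: 53.9798x + 56.9119(0.54761 − x) = 30.839598316
(53.9798 − 56.9119)x = -0.325927243  ⇒  x = 0.11116, y = 0.43645
Rr-54: 11.12%, Rr-57: 43.65%.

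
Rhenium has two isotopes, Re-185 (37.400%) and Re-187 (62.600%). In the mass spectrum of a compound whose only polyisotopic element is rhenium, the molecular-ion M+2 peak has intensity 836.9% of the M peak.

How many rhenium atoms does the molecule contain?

The M+2/M ratio from n Re atoms is n · q/p = n · 0.62600/0.37400.
n = 8.369 × 0.37400/0.62600 = 5.00 ≈ 5

5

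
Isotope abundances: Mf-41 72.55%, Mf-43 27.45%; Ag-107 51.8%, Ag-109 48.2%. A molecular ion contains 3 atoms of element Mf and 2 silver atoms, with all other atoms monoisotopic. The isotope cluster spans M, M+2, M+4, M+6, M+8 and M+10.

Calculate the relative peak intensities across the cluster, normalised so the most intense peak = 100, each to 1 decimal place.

Element Mf pattern (n=3): 0.38186711 : 0.43344943 : 0.16399982 : 0.02068364
Silver pattern (n=2): 0.268324 : 0.499352 : 0.232324
Convolve the two distributions (both contribute in 2-u steps):
  M: 0.38186711×0.268324 = 0.102464
  M+2: 0.38186711×0.499352 + 0.43344943×0.268324 = 0.306991
  M+4: 0.38186711×0.232324 + 0.43344943×0.499352 + 0.16399982×0.268324 = 0.349166
  M+6: 0.43344943×0.232324 + 0.16399982×0.499352 + 0.02068364×0.268324 = 0.188144
  M+8: 0.16399982×0.232324 + 0.02068364×0.499352 = 0.048430
  M+10: 0.02068364×0.232324 = 0.004805
Scale to base peak (0.349166) = 100: 29.3 : 87.9 : 100.0 : 53.9 : 13.9 : 1.4

29.3 : 87.9 : 100.0 : 53.9 : 13.9 : 1.4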